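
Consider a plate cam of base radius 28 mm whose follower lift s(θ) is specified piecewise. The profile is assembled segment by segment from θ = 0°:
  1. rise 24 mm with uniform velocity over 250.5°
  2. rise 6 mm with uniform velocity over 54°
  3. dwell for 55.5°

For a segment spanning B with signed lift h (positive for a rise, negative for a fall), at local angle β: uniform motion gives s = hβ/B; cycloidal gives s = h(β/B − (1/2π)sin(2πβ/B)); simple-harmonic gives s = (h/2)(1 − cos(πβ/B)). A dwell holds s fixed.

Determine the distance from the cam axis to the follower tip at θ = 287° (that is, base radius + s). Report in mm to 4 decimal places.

seg 1 [0°–250.5°] uniform, h=24: full span → s += 24 → s = 24.0000
seg 2 [250.5°–304.5°] uniform, h=6: θ=287° here. β=36.5, B=54. 6·36.5/54 = 4.0556 → s = 28.0556
radial distance = base radius + s = 28 + 28.0556 = 56.0556

56.0556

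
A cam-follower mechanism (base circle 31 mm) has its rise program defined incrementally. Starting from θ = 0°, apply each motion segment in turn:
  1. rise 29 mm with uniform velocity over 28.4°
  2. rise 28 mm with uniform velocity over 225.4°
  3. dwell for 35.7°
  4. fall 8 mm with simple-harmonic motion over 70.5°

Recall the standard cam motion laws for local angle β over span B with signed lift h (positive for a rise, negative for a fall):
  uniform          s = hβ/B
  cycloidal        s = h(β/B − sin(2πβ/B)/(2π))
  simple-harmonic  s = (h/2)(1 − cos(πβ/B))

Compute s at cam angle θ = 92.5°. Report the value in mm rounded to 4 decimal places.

seg 1 [0°–28.4°] uniform, h=29: full span → s += 29 → s = 29.0000
seg 2 [28.4°–253.8°] uniform, h=28: θ=92.5° here. β=64.1, B=225.4. 28·64.1/225.4 = 7.9627 → s = 36.9627

36.9627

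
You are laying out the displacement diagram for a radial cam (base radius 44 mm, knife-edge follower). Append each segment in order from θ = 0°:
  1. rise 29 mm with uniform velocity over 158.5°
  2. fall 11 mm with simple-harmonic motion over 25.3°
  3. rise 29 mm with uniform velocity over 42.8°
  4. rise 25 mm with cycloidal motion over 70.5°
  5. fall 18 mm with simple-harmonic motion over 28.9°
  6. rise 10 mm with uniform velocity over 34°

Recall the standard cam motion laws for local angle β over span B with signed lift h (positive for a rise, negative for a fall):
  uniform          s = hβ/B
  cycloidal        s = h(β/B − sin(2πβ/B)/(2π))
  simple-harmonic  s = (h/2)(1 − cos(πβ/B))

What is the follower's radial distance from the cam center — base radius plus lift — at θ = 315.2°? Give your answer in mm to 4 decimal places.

seg 1 [0°–158.5°] uniform, h=29: full span → s += 29 → s = 29.0000
seg 2 [158.5°–183.8°] simple-harmonic, h=-11: full span → s += -11 → s = 18.0000
seg 3 [183.8°–226.6°] uniform, h=29: full span → s += 29 → s = 47.0000
seg 4 [226.6°–297.1°] cycloidal, h=25: full span → s += 25 → s = 72.0000
seg 5 [297.1°–326°] simple-harmonic, h=-18: θ=315.2° here. β=18.1, B=28.9. -18/2·(1 − cos(π·0.6263)) = -12.4780 → s = 59.5220
radial distance = base radius + s = 44 + 59.5220 = 103.5220

103.5220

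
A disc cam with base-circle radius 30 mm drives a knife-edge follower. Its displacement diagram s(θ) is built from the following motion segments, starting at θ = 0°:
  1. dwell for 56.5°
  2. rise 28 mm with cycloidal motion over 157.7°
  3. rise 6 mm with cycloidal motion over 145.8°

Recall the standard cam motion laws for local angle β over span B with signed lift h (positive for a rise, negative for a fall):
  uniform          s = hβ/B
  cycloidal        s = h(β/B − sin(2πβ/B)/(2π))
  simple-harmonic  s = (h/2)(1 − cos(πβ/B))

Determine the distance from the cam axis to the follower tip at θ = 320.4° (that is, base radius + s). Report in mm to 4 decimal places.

seg 1 [0°–56.5°] dwell: s stays 0.0000
seg 2 [56.5°–214.2°] cycloidal, h=28: full span → s += 28 → s = 28.0000
seg 3 [214.2°–360°] cycloidal, h=6: θ=320.4° here. β=106.2, B=145.8. 6·(0.7284 − sin(2π·0.7284)/(2π)) = 5.3165 → s = 33.3165
radial distance = base radius + s = 30 + 33.3165 = 63.3165

63.3165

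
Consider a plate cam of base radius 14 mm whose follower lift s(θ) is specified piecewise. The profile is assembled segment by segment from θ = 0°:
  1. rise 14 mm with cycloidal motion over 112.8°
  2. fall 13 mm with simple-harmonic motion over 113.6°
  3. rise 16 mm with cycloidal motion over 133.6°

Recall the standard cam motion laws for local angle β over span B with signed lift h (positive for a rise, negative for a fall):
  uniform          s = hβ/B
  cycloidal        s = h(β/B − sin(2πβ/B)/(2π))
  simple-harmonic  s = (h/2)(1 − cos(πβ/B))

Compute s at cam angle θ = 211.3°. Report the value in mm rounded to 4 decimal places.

seg 1 [0°–112.8°] cycloidal, h=14: full span → s += 14 → s = 14.0000
seg 2 [112.8°–226.4°] simple-harmonic, h=-13: θ=211.3° here. β=98.5, B=113.6. -13/2·(1 − cos(π·0.8671)) = -12.4415 → s = 1.5585

1.5585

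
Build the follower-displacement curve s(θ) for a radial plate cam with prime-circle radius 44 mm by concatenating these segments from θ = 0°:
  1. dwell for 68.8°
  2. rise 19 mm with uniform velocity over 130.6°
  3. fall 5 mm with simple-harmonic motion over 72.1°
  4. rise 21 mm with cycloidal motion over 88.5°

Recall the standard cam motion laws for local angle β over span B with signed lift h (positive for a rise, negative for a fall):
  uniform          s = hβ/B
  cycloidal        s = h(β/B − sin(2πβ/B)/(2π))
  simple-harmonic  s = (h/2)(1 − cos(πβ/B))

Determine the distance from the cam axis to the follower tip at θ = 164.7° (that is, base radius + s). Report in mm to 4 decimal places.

seg 1 [0°–68.8°] dwell: s stays 0.0000
seg 2 [68.8°–199.4°] uniform, h=19: θ=164.7° here. β=95.9, B=130.6. 19·95.9/130.6 = 13.9518 → s = 13.9518
radial distance = base radius + s = 44 + 13.9518 = 57.9518

57.9518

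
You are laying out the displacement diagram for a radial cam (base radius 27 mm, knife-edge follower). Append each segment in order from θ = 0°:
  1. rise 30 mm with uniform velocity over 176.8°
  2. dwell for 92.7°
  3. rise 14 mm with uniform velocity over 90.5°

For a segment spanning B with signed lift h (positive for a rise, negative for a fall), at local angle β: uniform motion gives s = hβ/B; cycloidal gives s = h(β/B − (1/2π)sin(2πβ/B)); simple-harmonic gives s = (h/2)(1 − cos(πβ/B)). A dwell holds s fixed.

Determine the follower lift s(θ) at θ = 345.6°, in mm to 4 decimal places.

seg 1 [0°–176.8°] uniform, h=30: full span → s += 30 → s = 30.0000
seg 2 [176.8°–269.5°] dwell: s stays 30.0000
seg 3 [269.5°–360°] uniform, h=14: θ=345.6° here. β=76.1, B=90.5. 14·76.1/90.5 = 11.7724 → s = 41.7724

41.7724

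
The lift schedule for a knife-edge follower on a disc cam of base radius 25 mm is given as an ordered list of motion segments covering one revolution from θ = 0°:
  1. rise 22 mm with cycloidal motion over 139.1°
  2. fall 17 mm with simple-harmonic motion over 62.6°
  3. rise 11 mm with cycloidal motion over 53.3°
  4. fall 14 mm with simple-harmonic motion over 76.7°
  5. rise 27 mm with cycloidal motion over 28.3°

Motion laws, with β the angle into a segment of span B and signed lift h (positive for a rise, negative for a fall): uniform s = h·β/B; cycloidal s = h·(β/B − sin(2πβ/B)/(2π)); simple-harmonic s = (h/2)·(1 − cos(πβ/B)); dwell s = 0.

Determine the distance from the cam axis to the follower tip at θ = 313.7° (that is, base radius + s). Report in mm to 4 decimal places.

seg 1 [0°–139.1°] cycloidal, h=22: full span → s += 22 → s = 22.0000
seg 2 [139.1°–201.7°] simple-harmonic, h=-17: full span → s += -17 → s = 5.0000
seg 3 [201.7°–255°] cycloidal, h=11: full span → s += 11 → s = 16.0000
seg 4 [255°–331.7°] simple-harmonic, h=-14: θ=313.7° here. β=58.7, B=76.7. -14/2·(1 − cos(π·0.7653)) = -12.1821 → s = 3.8179
radial distance = base radius + s = 25 + 3.8179 = 28.8179

28.8179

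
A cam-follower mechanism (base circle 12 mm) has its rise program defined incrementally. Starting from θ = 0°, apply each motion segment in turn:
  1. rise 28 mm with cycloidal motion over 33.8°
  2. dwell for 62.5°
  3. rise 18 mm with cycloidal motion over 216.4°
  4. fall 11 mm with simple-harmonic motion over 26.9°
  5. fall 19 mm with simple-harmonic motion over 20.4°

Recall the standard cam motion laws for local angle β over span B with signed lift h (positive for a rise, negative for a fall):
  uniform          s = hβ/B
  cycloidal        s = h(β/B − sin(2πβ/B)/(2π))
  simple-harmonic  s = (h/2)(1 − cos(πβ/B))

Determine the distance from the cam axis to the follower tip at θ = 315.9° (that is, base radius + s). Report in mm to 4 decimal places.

seg 1 [0°–33.8°] cycloidal, h=28: full span → s += 28 → s = 28.0000
seg 2 [33.8°–96.3°] dwell: s stays 28.0000
seg 3 [96.3°–312.7°] cycloidal, h=18: full span → s += 18 → s = 46.0000
seg 4 [312.7°–339.6°] simple-harmonic, h=-11: θ=315.9° here. β=3.2, B=26.9. -11/2·(1 − cos(π·0.1190)) = -0.3796 → s = 45.6204
radial distance = base radius + s = 12 + 45.6204 = 57.6204

57.6204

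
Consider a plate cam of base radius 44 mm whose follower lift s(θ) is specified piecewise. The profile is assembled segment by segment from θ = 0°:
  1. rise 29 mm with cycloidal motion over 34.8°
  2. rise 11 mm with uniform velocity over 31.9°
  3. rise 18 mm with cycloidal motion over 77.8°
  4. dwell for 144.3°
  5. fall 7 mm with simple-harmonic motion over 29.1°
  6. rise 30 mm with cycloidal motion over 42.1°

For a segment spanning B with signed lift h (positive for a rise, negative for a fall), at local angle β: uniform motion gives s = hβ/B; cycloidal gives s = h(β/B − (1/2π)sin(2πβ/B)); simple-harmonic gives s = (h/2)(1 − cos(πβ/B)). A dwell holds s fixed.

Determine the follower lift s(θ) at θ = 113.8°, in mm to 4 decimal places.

seg 1 [0°–34.8°] cycloidal, h=29: full span → s += 29 → s = 29.0000
seg 2 [34.8°–66.7°] uniform, h=11: full span → s += 11 → s = 40.0000
seg 3 [66.7°–144.5°] cycloidal, h=18: θ=113.8° here. β=47.1, B=77.8. 18·(0.6054 − sin(2π·0.6054)/(2π)) = 12.6587 → s = 52.6587

52.6587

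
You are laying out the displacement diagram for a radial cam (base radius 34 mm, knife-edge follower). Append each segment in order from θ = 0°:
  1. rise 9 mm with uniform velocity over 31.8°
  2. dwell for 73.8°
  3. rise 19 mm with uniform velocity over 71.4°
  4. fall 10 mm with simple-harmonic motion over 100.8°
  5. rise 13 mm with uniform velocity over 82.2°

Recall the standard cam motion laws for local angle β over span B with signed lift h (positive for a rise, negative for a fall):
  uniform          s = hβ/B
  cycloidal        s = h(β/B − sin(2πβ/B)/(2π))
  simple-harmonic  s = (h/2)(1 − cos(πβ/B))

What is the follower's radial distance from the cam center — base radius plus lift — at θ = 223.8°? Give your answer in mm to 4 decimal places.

seg 1 [0°–31.8°] uniform, h=9: full span → s += 9 → s = 9.0000
seg 2 [31.8°–105.6°] dwell: s stays 9.0000
seg 3 [105.6°–177°] uniform, h=19: full span → s += 19 → s = 28.0000
seg 4 [177°–277.8°] simple-harmonic, h=-10: θ=223.8° here. β=46.8, B=100.8. -10/2·(1 − cos(π·0.4643)) = -4.4402 → s = 23.5598
radial distance = base radius + s = 34 + 23.5598 = 57.5598

57.5598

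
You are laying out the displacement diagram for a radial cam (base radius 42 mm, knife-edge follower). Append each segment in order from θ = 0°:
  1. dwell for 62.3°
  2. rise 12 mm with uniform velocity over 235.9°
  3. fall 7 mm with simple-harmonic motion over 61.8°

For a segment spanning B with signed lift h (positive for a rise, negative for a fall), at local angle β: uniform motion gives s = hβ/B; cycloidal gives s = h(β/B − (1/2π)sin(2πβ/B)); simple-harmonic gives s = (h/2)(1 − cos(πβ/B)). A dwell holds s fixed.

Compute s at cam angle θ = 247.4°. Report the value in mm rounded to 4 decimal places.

seg 1 [0°–62.3°] dwell: s stays 0.0000
seg 2 [62.3°–298.2°] uniform, h=12: θ=247.4° here. β=185.1, B=235.9. 12·185.1/235.9 = 9.4159 → s = 9.4159

9.4159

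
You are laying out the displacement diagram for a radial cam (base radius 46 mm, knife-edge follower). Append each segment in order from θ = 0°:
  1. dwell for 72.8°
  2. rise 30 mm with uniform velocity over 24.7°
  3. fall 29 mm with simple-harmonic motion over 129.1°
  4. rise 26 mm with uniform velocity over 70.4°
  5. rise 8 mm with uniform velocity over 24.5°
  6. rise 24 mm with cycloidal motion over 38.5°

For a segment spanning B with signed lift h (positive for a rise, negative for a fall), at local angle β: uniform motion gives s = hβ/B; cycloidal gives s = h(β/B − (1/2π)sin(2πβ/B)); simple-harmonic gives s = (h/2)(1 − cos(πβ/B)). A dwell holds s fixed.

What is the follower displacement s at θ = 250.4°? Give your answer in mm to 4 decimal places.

seg 1 [0°–72.8°] dwell: s stays 0.0000
seg 2 [72.8°–97.5°] uniform, h=30: full span → s += 30 → s = 30.0000
seg 3 [97.5°–226.6°] simple-harmonic, h=-29: full span → s += -29 → s = 1.0000
seg 4 [226.6°–297°] uniform, h=26: θ=250.4° here. β=23.8, B=70.4. 26·23.8/70.4 = 8.7898 → s = 9.7898

9.7898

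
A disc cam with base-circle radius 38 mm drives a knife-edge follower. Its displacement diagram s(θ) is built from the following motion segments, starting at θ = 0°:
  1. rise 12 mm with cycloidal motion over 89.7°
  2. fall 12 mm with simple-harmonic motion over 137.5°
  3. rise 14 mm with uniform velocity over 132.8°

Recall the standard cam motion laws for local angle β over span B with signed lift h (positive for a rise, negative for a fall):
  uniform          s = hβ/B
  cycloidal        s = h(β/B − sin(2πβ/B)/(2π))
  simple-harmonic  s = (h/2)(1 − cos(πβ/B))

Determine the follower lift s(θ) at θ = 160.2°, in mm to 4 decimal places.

seg 1 [0°–89.7°] cycloidal, h=12: full span → s += 12 → s = 12.0000
seg 2 [89.7°–227.2°] simple-harmonic, h=-12: θ=160.2° here. β=70.5, B=137.5. -12/2·(1 − cos(π·0.5127)) = -6.2398 → s = 5.7602

5.7602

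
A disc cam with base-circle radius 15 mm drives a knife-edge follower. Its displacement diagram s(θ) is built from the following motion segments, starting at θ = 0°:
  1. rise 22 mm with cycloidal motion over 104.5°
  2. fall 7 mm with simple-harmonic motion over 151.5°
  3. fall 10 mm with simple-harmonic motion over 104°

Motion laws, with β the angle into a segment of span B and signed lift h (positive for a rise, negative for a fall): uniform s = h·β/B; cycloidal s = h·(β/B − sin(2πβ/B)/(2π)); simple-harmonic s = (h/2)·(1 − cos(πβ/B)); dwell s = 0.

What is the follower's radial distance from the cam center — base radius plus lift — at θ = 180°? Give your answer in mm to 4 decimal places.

seg 1 [0°–104.5°] cycloidal, h=22: full span → s += 22 → s = 22.0000
seg 2 [104.5°–256°] simple-harmonic, h=-7: θ=180° here. β=75.5, B=151.5. -7/2·(1 − cos(π·0.4983)) = -3.4819 → s = 18.5181
radial distance = base radius + s = 15 + 18.5181 = 33.5181

33.5181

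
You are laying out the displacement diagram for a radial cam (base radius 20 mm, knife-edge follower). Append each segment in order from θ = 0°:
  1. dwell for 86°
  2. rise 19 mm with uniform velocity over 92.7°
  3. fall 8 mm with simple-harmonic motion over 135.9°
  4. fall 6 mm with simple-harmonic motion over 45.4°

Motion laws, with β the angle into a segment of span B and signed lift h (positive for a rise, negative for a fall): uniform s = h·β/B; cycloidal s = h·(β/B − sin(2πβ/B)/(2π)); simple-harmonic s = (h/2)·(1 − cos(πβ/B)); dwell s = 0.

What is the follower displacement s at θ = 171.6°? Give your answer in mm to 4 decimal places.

seg 1 [0°–86°] dwell: s stays 0.0000
seg 2 [86°–178.7°] uniform, h=19: θ=171.6° here. β=85.6, B=92.7. 19·85.6/92.7 = 17.5448 → s = 17.5448

17.5448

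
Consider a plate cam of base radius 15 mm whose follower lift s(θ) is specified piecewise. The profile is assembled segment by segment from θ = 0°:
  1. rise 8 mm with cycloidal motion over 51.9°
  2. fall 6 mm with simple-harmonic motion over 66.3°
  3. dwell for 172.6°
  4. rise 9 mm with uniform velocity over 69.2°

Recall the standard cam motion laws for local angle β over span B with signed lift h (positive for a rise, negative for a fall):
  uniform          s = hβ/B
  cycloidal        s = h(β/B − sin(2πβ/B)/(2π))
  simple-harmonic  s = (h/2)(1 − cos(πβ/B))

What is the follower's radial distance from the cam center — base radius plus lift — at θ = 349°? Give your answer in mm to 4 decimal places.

seg 1 [0°–51.9°] cycloidal, h=8: full span → s += 8 → s = 8.0000
seg 2 [51.9°–118.2°] simple-harmonic, h=-6: full span → s += -6 → s = 2.0000
seg 3 [118.2°–290.8°] dwell: s stays 2.0000
seg 4 [290.8°–360°] uniform, h=9: θ=349° here. β=58.2, B=69.2. 9·58.2/69.2 = 7.5694 → s = 9.5694
radial distance = base radius + s = 15 + 9.5694 = 24.5694

24.5694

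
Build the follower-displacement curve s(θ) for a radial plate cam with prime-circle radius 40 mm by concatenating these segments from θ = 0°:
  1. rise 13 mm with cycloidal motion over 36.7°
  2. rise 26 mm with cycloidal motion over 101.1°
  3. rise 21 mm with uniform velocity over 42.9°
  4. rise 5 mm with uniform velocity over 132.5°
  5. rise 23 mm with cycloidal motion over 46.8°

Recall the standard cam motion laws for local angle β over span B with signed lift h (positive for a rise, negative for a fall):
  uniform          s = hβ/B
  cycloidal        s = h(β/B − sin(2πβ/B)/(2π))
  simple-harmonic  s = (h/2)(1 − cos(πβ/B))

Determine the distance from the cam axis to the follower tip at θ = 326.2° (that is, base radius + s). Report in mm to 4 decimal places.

seg 1 [0°–36.7°] cycloidal, h=13: full span → s += 13 → s = 13.0000
seg 2 [36.7°–137.8°] cycloidal, h=26: full span → s += 26 → s = 39.0000
seg 3 [137.8°–180.7°] uniform, h=21: full span → s += 21 → s = 60.0000
seg 4 [180.7°–313.2°] uniform, h=5: full span → s += 5 → s = 65.0000
seg 5 [313.2°–360°] cycloidal, h=23: θ=326.2° here. β=13, B=46.8. 23·(0.2778 − sin(2π·0.2778)/(2π)) = 2.7839 → s = 67.7839
radial distance = base radius + s = 40 + 67.7839 = 107.7839

107.7839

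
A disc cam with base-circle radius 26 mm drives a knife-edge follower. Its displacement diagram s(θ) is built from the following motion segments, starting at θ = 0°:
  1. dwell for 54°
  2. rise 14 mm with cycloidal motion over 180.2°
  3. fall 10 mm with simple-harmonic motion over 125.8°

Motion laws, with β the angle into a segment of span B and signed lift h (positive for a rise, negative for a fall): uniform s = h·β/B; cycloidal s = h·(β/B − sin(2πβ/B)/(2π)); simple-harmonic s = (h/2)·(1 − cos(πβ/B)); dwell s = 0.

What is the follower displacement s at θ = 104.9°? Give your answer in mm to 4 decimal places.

seg 1 [0°–54°] dwell: s stays 0.0000
seg 2 [54°–234.2°] cycloidal, h=14: θ=104.9° here. β=50.9, B=180.2. 14·(0.2825 − sin(2π·0.2825)/(2π)) = 1.7725 → s = 1.7725

1.7725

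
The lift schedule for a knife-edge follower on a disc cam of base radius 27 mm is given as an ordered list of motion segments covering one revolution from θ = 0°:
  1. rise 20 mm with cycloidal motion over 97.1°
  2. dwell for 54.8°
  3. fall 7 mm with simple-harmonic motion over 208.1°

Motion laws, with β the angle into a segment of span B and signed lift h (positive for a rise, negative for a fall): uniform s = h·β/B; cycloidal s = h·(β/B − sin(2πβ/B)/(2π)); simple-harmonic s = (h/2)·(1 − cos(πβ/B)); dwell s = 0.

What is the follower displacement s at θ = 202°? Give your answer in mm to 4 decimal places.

seg 1 [0°–97.1°] cycloidal, h=20: full span → s += 20 → s = 20.0000
seg 2 [97.1°–151.9°] dwell: s stays 20.0000
seg 3 [151.9°–360°] simple-harmonic, h=-7: θ=202° here. β=50.1, B=208.1. -7/2·(1 − cos(π·0.2407)) = -0.9543 → s = 19.0457

19.0457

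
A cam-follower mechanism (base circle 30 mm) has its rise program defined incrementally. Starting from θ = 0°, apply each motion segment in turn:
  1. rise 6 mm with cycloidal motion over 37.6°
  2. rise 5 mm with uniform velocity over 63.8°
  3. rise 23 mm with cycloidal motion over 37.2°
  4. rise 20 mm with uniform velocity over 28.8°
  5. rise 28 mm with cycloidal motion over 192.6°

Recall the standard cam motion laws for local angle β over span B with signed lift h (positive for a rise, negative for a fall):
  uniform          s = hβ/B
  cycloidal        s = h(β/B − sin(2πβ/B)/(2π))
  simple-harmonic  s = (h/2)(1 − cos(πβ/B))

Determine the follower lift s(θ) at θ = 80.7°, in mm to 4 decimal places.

seg 1 [0°–37.6°] cycloidal, h=6: full span → s += 6 → s = 6.0000
seg 2 [37.6°–101.4°] uniform, h=5: θ=80.7° here. β=43.1, B=63.8. 5·43.1/63.8 = 3.3777 → s = 9.3777

9.3777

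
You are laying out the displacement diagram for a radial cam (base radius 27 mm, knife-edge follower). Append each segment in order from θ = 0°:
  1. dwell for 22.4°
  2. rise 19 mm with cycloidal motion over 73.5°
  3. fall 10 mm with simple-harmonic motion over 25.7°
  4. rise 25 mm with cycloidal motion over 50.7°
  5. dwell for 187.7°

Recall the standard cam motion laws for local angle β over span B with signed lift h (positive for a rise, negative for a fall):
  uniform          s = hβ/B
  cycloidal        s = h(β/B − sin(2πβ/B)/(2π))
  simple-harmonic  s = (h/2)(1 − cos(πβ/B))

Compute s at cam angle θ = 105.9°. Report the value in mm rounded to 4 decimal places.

seg 1 [0°–22.4°] dwell: s stays 0.0000
seg 2 [22.4°–95.9°] cycloidal, h=19: full span → s += 19 → s = 19.0000
seg 3 [95.9°–121.6°] simple-harmonic, h=-10: θ=105.9° here. β=10, B=25.7. -10/2·(1 − cos(π·0.3891)) = -3.2931 → s = 15.7069

15.7069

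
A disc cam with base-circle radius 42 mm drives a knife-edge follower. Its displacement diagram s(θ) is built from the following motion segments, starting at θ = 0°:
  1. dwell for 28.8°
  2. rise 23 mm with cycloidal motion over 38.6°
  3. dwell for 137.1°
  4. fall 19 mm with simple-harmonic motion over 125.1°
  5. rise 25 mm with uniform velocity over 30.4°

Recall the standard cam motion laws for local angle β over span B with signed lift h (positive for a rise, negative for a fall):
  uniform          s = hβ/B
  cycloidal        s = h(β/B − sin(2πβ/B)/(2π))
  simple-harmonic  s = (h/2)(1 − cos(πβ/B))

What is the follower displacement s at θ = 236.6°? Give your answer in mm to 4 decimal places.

seg 1 [0°–28.8°] dwell: s stays 0.0000
seg 2 [28.8°–67.4°] cycloidal, h=23: full span → s += 23 → s = 23.0000
seg 3 [67.4°–204.5°] dwell: s stays 23.0000
seg 4 [204.5°–329.6°] simple-harmonic, h=-19: θ=236.6° here. β=32.1, B=125.1. -19/2·(1 − cos(π·0.2566)) = -2.9231 → s = 20.0769

20.0769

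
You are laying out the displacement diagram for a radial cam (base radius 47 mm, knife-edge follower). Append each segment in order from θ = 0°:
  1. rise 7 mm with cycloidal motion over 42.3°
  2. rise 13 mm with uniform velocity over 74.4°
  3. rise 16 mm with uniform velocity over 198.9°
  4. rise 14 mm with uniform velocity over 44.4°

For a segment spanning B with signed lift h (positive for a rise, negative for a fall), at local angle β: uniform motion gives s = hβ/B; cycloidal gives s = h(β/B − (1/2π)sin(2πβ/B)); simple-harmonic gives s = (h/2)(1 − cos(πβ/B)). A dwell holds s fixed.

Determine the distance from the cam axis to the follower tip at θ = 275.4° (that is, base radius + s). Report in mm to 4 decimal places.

seg 1 [0°–42.3°] cycloidal, h=7: full span → s += 7 → s = 7.0000
seg 2 [42.3°–116.7°] uniform, h=13: full span → s += 13 → s = 20.0000
seg 3 [116.7°–315.6°] uniform, h=16: θ=275.4° here. β=158.7, B=198.9. 16·158.7/198.9 = 12.7662 → s = 32.7662
radial distance = base radius + s = 47 + 32.7662 = 79.7662

79.7662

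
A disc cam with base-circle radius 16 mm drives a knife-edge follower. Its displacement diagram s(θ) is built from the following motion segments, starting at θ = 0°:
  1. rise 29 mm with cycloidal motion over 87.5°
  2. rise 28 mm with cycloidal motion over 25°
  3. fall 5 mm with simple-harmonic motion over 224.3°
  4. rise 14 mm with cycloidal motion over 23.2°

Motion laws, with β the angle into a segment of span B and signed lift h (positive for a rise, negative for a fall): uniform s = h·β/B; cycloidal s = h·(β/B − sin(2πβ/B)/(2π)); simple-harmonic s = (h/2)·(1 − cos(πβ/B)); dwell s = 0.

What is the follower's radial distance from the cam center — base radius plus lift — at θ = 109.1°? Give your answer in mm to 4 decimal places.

seg 1 [0°–87.5°] cycloidal, h=29: full span → s += 29 → s = 29.0000
seg 2 [87.5°–112.5°] cycloidal, h=28: θ=109.1° here. β=21.6, B=25. 28·(0.8640 − sin(2π·0.8640)/(2π)) = 27.5532 → s = 56.5532
radial distance = base radius + s = 16 + 56.5532 = 72.5532

72.5532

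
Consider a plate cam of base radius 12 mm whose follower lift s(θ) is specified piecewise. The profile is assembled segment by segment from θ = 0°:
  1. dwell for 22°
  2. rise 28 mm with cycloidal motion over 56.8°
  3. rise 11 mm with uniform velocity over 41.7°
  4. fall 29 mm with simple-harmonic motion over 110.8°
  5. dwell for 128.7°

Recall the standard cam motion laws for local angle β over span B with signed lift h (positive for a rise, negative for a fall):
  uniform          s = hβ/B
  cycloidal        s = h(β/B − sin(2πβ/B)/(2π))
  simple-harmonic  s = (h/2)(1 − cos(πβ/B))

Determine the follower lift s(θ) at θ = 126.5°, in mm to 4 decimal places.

seg 1 [0°–22°] dwell: s stays 0.0000
seg 2 [22°–78.8°] cycloidal, h=28: full span → s += 28 → s = 28.0000
seg 3 [78.8°–120.5°] uniform, h=11: full span → s += 11 → s = 39.0000
seg 4 [120.5°–231.3°] simple-harmonic, h=-29: θ=126.5° here. β=6, B=110.8. -29/2·(1 − cos(π·0.0542)) = -0.2093 → s = 38.7907

38.7907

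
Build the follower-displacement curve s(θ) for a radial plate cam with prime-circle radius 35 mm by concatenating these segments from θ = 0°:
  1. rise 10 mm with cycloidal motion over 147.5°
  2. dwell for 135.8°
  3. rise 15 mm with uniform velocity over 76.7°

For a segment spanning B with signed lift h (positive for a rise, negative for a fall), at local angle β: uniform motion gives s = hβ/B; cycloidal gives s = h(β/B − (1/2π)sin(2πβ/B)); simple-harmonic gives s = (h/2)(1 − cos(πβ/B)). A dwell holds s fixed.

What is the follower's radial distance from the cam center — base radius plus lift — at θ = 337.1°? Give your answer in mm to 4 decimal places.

seg 1 [0°–147.5°] cycloidal, h=10: full span → s += 10 → s = 10.0000
seg 2 [147.5°–283.3°] dwell: s stays 10.0000
seg 3 [283.3°–360°] uniform, h=15: θ=337.1° here. β=53.8, B=76.7. 15·53.8/76.7 = 10.5215 → s = 20.5215
radial distance = base radius + s = 35 + 20.5215 = 55.5215

55.5215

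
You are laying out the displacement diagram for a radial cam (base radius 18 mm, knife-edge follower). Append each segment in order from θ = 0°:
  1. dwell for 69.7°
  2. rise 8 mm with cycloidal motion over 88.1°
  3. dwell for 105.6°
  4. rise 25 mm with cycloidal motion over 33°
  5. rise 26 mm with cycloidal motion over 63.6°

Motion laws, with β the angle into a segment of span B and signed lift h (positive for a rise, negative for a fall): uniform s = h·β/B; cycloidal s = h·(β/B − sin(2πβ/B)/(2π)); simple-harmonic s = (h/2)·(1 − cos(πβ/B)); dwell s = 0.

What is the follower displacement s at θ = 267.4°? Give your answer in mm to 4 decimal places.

seg 1 [0°–69.7°] dwell: s stays 0.0000
seg 2 [69.7°–157.8°] cycloidal, h=8: full span → s += 8 → s = 8.0000
seg 3 [157.8°–263.4°] dwell: s stays 8.0000
seg 4 [263.4°–296.4°] cycloidal, h=25: θ=267.4° here. β=4, B=33. 25·(0.1212 − sin(2π·0.1212)/(2π)) = 0.2846 → s = 8.2846

8.2846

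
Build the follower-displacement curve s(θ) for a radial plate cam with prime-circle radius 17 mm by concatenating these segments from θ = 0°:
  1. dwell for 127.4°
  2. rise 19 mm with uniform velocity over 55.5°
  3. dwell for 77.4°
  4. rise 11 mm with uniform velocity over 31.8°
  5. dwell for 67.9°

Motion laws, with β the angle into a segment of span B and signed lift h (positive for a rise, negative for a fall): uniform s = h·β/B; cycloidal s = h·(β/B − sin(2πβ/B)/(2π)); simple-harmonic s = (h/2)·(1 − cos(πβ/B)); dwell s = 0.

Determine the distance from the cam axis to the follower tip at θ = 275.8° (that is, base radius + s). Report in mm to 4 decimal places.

seg 1 [0°–127.4°] dwell: s stays 0.0000
seg 2 [127.4°–182.9°] uniform, h=19: full span → s += 19 → s = 19.0000
seg 3 [182.9°–260.3°] dwell: s stays 19.0000
seg 4 [260.3°–292.1°] uniform, h=11: θ=275.8° here. β=15.5, B=31.8. 11·15.5/31.8 = 5.3616 → s = 24.3616
radial distance = base radius + s = 17 + 24.3616 = 41.3616

41.3616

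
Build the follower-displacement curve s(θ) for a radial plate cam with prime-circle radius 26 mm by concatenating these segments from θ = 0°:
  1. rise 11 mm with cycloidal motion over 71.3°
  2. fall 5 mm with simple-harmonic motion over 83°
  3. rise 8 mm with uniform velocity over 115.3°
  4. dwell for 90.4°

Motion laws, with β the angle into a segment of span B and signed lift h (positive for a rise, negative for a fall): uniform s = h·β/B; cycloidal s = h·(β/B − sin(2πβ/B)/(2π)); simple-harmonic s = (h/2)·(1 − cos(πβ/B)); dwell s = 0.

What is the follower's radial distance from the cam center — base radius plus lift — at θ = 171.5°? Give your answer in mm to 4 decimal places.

seg 1 [0°–71.3°] cycloidal, h=11: full span → s += 11 → s = 11.0000
seg 2 [71.3°–154.3°] simple-harmonic, h=-5: full span → s += -5 → s = 6.0000
seg 3 [154.3°–269.6°] uniform, h=8: θ=171.5° here. β=17.2, B=115.3. 8·17.2/115.3 = 1.1934 → s = 7.1934
radial distance = base radius + s = 26 + 7.1934 = 33.1934

33.1934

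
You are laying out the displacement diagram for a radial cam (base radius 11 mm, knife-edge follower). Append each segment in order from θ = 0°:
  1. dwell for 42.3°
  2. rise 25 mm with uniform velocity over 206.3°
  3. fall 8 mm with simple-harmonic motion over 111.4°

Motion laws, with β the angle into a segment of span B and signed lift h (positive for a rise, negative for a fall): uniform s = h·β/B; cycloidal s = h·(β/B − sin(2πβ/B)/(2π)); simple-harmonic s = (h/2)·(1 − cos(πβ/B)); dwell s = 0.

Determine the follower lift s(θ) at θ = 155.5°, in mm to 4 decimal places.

seg 1 [0°–42.3°] dwell: s stays 0.0000
seg 2 [42.3°–248.6°] uniform, h=25: θ=155.5° here. β=113.2, B=206.3. 25·113.2/206.3 = 13.7179 → s = 13.7179

13.7179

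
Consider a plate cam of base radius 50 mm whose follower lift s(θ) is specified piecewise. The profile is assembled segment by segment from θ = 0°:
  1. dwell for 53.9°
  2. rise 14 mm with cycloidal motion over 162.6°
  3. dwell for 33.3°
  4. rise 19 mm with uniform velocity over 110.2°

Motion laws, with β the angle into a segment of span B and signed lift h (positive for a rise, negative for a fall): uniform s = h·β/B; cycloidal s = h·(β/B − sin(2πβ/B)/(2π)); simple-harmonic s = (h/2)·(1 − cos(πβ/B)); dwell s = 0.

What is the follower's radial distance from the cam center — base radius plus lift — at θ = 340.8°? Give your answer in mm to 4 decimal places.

seg 1 [0°–53.9°] dwell: s stays 0.0000
seg 2 [53.9°–216.5°] cycloidal, h=14: full span → s += 14 → s = 14.0000
seg 3 [216.5°–249.8°] dwell: s stays 14.0000
seg 4 [249.8°–360°] uniform, h=19: θ=340.8° here. β=91, B=110.2. 19·91/110.2 = 15.6897 → s = 29.6897
radial distance = base radius + s = 50 + 29.6897 = 79.6897

79.6897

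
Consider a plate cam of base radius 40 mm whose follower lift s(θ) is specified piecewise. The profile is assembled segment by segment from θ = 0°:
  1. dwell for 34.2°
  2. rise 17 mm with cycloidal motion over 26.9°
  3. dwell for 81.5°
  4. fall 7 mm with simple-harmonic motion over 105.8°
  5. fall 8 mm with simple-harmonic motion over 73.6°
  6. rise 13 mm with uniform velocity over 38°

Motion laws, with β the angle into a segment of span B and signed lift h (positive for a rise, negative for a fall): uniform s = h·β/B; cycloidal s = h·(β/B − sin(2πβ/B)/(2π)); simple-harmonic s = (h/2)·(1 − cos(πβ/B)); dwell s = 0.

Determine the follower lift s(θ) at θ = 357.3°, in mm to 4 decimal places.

seg 1 [0°–34.2°] dwell: s stays 0.0000
seg 2 [34.2°–61.1°] cycloidal, h=17: full span → s += 17 → s = 17.0000
seg 3 [61.1°–142.6°] dwell: s stays 17.0000
seg 4 [142.6°–248.4°] simple-harmonic, h=-7: full span → s += -7 → s = 10.0000
seg 5 [248.4°–322°] simple-harmonic, h=-8: full span → s += -8 → s = 2.0000
seg 6 [322°–360°] uniform, h=13: θ=357.3° here. β=35.3, B=38. 13·35.3/38 = 12.0763 → s = 14.0763

14.0763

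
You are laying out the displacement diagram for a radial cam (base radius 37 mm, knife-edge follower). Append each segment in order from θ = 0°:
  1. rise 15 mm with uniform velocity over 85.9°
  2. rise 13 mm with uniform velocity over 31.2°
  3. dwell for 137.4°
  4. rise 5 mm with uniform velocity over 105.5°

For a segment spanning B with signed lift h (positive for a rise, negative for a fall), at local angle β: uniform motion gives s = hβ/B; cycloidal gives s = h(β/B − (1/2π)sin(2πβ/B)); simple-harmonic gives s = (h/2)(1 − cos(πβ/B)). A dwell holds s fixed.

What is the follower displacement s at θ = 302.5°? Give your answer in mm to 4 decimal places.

seg 1 [0°–85.9°] uniform, h=15: full span → s += 15 → s = 15.0000
seg 2 [85.9°–117.1°] uniform, h=13: full span → s += 13 → s = 28.0000
seg 3 [117.1°–254.5°] dwell: s stays 28.0000
seg 4 [254.5°–360°] uniform, h=5: θ=302.5° here. β=48, B=105.5. 5·48/105.5 = 2.2749 → s = 30.2749

30.2749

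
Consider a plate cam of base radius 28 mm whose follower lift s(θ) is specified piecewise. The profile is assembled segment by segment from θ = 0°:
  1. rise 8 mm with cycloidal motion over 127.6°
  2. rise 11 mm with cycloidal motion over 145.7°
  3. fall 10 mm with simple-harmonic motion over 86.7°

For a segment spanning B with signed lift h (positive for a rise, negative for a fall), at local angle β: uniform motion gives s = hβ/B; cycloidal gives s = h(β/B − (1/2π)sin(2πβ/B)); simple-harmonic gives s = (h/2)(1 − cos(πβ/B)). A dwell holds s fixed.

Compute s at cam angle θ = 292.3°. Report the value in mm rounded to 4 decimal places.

seg 1 [0°–127.6°] cycloidal, h=8: full span → s += 8 → s = 8.0000
seg 2 [127.6°–273.3°] cycloidal, h=11: full span → s += 11 → s = 19.0000
seg 3 [273.3°–360°] simple-harmonic, h=-10: θ=292.3° here. β=19, B=86.7. -10/2·(1 − cos(π·0.2191)) = -1.1389 → s = 17.8611

17.8611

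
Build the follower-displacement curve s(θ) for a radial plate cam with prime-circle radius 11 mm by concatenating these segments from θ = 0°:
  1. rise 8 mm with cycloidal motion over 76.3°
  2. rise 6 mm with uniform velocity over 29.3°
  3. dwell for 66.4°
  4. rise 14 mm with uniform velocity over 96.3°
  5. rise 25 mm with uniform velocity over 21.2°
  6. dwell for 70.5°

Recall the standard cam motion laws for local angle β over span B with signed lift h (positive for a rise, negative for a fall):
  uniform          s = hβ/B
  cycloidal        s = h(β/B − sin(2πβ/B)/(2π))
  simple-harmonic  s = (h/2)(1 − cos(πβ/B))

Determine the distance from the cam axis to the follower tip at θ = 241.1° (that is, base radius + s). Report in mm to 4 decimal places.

seg 1 [0°–76.3°] cycloidal, h=8: full span → s += 8 → s = 8.0000
seg 2 [76.3°–105.6°] uniform, h=6: full span → s += 6 → s = 14.0000
seg 3 [105.6°–172°] dwell: s stays 14.0000
seg 4 [172°–268.3°] uniform, h=14: θ=241.1° here. β=69.1, B=96.3. 14·69.1/96.3 = 10.0457 → s = 24.0457
radial distance = base radius + s = 11 + 24.0457 = 35.0457

35.0457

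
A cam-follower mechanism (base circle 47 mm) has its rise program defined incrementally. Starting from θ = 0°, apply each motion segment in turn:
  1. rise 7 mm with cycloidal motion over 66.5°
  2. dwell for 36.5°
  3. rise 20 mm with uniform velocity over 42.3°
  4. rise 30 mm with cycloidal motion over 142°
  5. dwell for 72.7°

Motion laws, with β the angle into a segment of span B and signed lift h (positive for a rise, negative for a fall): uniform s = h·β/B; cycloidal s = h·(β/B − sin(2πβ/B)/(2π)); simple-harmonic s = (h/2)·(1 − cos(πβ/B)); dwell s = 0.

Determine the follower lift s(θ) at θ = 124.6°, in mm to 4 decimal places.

seg 1 [0°–66.5°] cycloidal, h=7: full span → s += 7 → s = 7.0000
seg 2 [66.5°–103°] dwell: s stays 7.0000
seg 3 [103°–145.3°] uniform, h=20: θ=124.6° here. β=21.6, B=42.3. 20·21.6/42.3 = 10.2128 → s = 17.2128

17.2128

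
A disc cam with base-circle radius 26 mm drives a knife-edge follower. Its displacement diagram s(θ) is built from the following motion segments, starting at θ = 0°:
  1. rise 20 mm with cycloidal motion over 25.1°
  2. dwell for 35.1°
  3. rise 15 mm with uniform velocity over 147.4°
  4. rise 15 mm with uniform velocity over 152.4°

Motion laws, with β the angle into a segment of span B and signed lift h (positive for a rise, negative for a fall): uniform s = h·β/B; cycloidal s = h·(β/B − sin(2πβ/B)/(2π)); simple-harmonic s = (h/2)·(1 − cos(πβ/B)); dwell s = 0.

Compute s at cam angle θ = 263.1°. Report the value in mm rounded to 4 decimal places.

seg 1 [0°–25.1°] cycloidal, h=20: full span → s += 20 → s = 20.0000
seg 2 [25.1°–60.2°] dwell: s stays 20.0000
seg 3 [60.2°–207.6°] uniform, h=15: full span → s += 15 → s = 35.0000
seg 4 [207.6°–360°] uniform, h=15: θ=263.1° here. β=55.5, B=152.4. 15·55.5/152.4 = 5.4626 → s = 40.4626

40.4626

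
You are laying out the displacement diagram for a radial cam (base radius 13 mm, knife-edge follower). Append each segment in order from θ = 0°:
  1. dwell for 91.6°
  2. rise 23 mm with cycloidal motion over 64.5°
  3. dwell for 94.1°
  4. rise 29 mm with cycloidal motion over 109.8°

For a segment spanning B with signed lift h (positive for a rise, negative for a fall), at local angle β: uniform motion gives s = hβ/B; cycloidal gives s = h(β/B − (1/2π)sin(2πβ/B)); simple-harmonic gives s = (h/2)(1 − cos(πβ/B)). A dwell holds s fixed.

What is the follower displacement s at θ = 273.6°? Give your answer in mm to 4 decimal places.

seg 1 [0°–91.6°] dwell: s stays 0.0000
seg 2 [91.6°–156.1°] cycloidal, h=23: full span → s += 23 → s = 23.0000
seg 3 [156.1°–250.2°] dwell: s stays 23.0000
seg 4 [250.2°–360°] cycloidal, h=29: θ=273.6° here. β=23.4, B=109.8. 29·(0.2131 − sin(2π·0.2131)/(2π)) = 1.6882 → s = 24.6882

24.6882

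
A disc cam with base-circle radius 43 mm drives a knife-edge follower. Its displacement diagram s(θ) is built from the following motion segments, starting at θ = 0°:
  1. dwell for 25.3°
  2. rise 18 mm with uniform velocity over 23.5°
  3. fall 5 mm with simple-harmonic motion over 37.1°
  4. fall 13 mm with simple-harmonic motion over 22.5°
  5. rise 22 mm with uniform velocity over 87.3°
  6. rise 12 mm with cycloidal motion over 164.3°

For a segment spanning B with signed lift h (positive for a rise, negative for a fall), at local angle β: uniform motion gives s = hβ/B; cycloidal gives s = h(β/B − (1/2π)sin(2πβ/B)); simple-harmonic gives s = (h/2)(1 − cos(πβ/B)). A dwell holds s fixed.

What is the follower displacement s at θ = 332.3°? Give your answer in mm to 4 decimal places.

seg 1 [0°–25.3°] dwell: s stays 0.0000
seg 2 [25.3°–48.8°] uniform, h=18: full span → s += 18 → s = 18.0000
seg 3 [48.8°–85.9°] simple-harmonic, h=-5: full span → s += -5 → s = 13.0000
seg 4 [85.9°–108.4°] simple-harmonic, h=-13: full span → s += -13 → s = 0.0000
seg 5 [108.4°–195.7°] uniform, h=22: full span → s += 22 → s = 22.0000
seg 6 [195.7°–360°] cycloidal, h=12: θ=332.3° here. β=136.6, B=164.3. 12·(0.8314 − sin(2π·0.8314)/(2π)) = 11.6423 → s = 33.6423

33.6423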